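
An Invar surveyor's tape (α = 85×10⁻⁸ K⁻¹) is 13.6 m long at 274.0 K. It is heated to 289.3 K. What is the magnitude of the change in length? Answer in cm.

ΔL = 0.0177 cm

|ΔT| = |289.3 − 274.0| = 15.3 K
ΔL = αL₀ΔT = (85×10⁻⁸)(13.6)(15.3) = 1.77×10⁻⁴ m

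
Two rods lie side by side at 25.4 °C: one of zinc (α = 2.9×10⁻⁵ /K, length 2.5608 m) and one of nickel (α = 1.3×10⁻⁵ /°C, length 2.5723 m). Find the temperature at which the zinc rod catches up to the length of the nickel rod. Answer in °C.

Equal length when α₁L₁ΔT − α₂L₂ΔT = L₂ − L₁ = 1.15×10⁻² m
α₁L₁ = 7.42632×10⁻⁵, α₂L₂ = 3.34399×10⁻⁵ → Δ(αL) = 4.08233×10⁻⁵ m/K
ΔT = 1.15×10⁻² / 4.08233×10⁻⁵ = 281.702 K, so T = 25.4 + 281.702 = 307.102 °C

T = 307.1 °C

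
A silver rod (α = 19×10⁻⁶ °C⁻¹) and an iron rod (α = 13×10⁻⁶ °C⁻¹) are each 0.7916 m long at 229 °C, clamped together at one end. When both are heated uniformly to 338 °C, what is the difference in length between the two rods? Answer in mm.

ΔT = 109 K
silver: ΔL = 19×10⁻⁶ × 0.7916 m × 109 = 1.6394×10⁻³ m = 1.6394 mm
iron: ΔL = 13×10⁻⁶ × 0.7916 m × 109 = 1.1217×10⁻³ m = 1.1217 mm
difference = 1.6394 − 1.1217 = 0.5177 mm

0.518 mm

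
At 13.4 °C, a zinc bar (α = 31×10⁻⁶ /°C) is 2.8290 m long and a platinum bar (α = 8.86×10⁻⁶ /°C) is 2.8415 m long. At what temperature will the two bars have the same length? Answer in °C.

Equal length when α₁L₁ΔT − α₂L₂ΔT = L₂ − L₁ = 1.25×10⁻² m
α₁L₁ = 8.7699×10⁻⁵, α₂L₂ = 2.517569×10⁻⁵ → Δ(αL) = 6.252331×10⁻⁵ m/K
ΔT = 1.25×10⁻² / 6.252331×10⁻⁵ = 199.925 K, so T = 13.4 + 199.925 = 213.325 °C

T = 213.3 °C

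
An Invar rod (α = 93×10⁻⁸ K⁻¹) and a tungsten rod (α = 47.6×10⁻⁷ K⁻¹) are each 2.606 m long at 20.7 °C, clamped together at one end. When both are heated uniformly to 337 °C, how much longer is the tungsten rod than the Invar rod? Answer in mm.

3.16 mm

ΔT = 316.3 K
Invar: ΔL = 93×10⁻⁸ × 2.606 m × 316.3 = 7.6658×10⁻⁴ m = 0.76658 mm
tungsten: ΔL = 47.6×10⁻⁷ × 2.606 m × 316.3 = 3.9236×10⁻³ m = 3.9236 mm
difference = 3.9236 − 0.76658 = 3.15702 mm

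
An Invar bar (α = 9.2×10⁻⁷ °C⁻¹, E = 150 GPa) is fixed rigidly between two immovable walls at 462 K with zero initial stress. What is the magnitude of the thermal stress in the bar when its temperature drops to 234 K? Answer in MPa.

Fully constrained: the free strain ε = αΔT is blocked, so σ = Eε = EαΔT.
|ΔT| = 228 K
σ = 150×10⁹ × 9.2×10⁻⁷ × 228 = 3.15×10⁷ Pa

σ = 31.5 MPa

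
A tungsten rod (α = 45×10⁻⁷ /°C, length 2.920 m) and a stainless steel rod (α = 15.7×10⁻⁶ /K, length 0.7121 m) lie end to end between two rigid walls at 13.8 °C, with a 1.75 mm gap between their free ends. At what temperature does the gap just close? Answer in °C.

T = 85.8 °C

α₁L₁ = 1.314×10⁻⁵ m/K, α₂L₂ = 1.117997×10⁻⁵ m/K → total 2.431997×10⁻⁵ m/K
ΔT = g/(α₁L₁+α₂L₂) = 1.75×10⁻³ / 2.431997×10⁻⁵ = 71.957 K
T = 13.8 + 71.957 = 85.757 °C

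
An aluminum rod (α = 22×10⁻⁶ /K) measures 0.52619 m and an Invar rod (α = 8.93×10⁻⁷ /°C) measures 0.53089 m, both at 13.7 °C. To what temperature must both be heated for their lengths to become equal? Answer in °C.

L₁(1 + α₁ΔT) = L₂(1 + α₂ΔT) ⇒ ΔT = (L₂ − L₁)/(α₁L₁ − α₂L₂)
L₂ − L₁ = 0.53089 − 0.52619 = 4.70×10⁻³ m
α₁L₁ − α₂L₂ = 22×10⁻⁶×0.52619 − 8.93×10⁻⁷×0.53089 = 1.110209523×10⁻⁵ m/K
ΔT = 4.70×10⁻³ / 1.110209523×10⁻⁵ = 423.344 K
T = 13.7 + 423.344 = 437.044 °C

T = 437.0 °C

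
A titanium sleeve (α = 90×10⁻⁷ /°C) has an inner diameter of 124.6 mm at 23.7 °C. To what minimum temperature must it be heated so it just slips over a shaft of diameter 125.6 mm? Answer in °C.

T = 915 °C

Required Δd = 125.6 − 124.6 = 1.0 mm
Δd = αd₀ΔT ⇒ ΔT = Δd/(αd₀) = 1.0 / (90×10⁻⁷ × 124.6) = 891.74 K
T_min = 23.7 + 891.74 = 915.44 °C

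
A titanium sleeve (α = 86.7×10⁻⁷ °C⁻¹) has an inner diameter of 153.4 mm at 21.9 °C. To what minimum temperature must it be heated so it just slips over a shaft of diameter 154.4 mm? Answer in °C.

Required Δd = 154.4 − 153.4 = 1.0 mm
Δd = αd₀ΔT ⇒ ΔT = Δd/(αd₀) = 1.0 / (86.7×10⁻⁷ × 153.4) = 751.89 K
T_min = 21.9 + 751.89 = 773.79 °C

T = 774 °C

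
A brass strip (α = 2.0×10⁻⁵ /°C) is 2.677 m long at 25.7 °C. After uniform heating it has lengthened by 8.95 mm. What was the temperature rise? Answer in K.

ΔL = αL₀ΔT ⇒ ΔT = ΔL / (αL₀)
ΔT = 8.95×10⁻³ m / (2.0×10⁻⁵ × 2.677 m) = 167.16 K

ΔT = 167 K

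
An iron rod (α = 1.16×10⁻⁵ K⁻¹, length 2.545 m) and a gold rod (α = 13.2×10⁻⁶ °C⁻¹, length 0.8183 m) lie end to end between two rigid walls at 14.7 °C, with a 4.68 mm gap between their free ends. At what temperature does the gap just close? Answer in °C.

T = 131 °C

α₁L₁ = 2.9522×10⁻⁵ m/K, α₂L₂ = 1.080156×10⁻⁵ m/K → total 4.032356×10⁻⁵ m/K
ΔT = g/(α₁L₁+α₂L₂) = 4.68×10⁻³ / 4.032356×10⁻⁵ = 116.06 K
T = 14.7 + 116.06 = 130.76 °C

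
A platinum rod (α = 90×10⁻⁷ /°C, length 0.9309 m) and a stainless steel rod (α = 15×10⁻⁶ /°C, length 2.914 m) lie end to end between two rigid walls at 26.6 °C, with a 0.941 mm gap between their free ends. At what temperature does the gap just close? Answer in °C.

Gap closes when ΔL₁ + ΔL₂ = 0.941 mm = 9.41×10⁻⁴ m
(α₁L₁ + α₂L₂)ΔT = g
α₁L₁ + α₂L₂ = 90×10⁻⁷×0.9309 + 15×10⁻⁶×2.914 = 5.20881×10⁻⁵ m/K
ΔT = 9.41×10⁻⁴ / 5.20881×10⁻⁵ = 18.066 K
T = 26.6 + 18.066 = 44.666 °C

T = 44.7 °C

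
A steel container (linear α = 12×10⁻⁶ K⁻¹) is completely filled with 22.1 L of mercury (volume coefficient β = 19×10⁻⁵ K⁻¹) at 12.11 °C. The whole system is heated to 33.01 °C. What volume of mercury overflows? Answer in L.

0.0711 L

The container also expands: β_container ≈ 3α = 3.6×10⁻⁵ /K
Net overflow = V₀(β_liq − 3α_cont)ΔT
β − 3α = 1.90×10⁻⁴ − 3.6×10⁻⁵ = 1.54×10⁻⁴ /K; ΔT = 20.90 K
ΔV = 22.1 × 1.54×10⁻⁴ × 20.90 = 0.0711 L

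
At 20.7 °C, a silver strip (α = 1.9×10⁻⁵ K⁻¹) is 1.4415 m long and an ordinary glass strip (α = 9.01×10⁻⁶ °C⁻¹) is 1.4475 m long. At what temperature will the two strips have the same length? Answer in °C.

L₁(1 + α₁ΔT) = L₂(1 + α₂ΔT) ⇒ ΔT = (L₂ − L₁)/(α₁L₁ − α₂L₂)
L₂ − L₁ = 1.4475 − 1.4415 = 6.00×10⁻³ m
α₁L₁ − α₂L₂ = 1.9×10⁻⁵×1.4415 − 9.01×10⁻⁶×1.4475 = 1.4346525×10⁻⁵ m/K
ΔT = 6.00×10⁻³ / 1.4346525×10⁻⁵ = 418.220 K
T = 20.7 + 418.220 = 438.920 °C

T = 438.9 °C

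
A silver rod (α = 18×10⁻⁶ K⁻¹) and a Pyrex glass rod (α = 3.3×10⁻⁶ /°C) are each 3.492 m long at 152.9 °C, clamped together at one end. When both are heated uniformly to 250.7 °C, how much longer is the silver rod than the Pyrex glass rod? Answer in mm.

ΔT = 97.8 K
silver: ΔL = 18×10⁻⁶ × 3.492 m × 97.8 = 6.1473×10⁻³ m = 6.1473 mm
Pyrex glass: ΔL = 3.3×10⁻⁶ × 3.492 m × 97.8 = 1.1270×10⁻³ m = 1.1270 mm
difference = 6.1473 − 1.1270 = 5.0203 mm

5.02 mm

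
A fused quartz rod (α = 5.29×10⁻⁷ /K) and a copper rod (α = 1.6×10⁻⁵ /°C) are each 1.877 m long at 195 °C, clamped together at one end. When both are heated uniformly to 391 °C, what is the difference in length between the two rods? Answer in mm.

ΔT = 196 K
fused quartz: ΔL = 5.29×10⁻⁷ × 1.877 m × 196 = 1.9461×10⁻⁴ m = 0.19461 mm
copper: ΔL = 1.6×10⁻⁵ × 1.877 m × 196 = 5.8863×10⁻³ m = 5.8863 mm
difference = 5.8863 − 0.19461 = 5.69169 mm

5.69 mm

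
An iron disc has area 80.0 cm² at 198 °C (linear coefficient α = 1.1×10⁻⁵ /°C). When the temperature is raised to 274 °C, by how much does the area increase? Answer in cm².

ΔA = 0.134 cm²

Area coefficient ≈ 2α; |ΔT| = 76 K
ΔA = 2αA₀ΔT = 2(1.1×10⁻⁵)(80.0)(76) = 0.134 cm²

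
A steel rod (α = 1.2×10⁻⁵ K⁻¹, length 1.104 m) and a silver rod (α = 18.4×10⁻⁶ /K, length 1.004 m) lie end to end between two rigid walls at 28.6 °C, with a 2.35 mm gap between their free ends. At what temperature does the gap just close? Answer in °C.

α₁L₁ = 1.3248×10⁻⁵ m/K, α₂L₂ = 1.84736×10⁻⁵ m/K → total 3.17216×10⁻⁵ m/K
ΔT = g/(α₁L₁+α₂L₂) = 2.35×10⁻³ / 3.17216×10⁻⁵ = 74.08 K
T = 28.6 + 74.08 = 102.68 °C

T = 103 °C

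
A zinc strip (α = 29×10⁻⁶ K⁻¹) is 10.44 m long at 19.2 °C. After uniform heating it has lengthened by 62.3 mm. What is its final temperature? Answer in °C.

T = 225 °C

ΔL = αL₀ΔT ⇒ ΔT = ΔL / (αL₀)
ΔT = 62.3×10⁻³ m / (29×10⁻⁶ × 10.44 m) = 205.77 K
T = 19.2 + 205.77 = 224.97 °C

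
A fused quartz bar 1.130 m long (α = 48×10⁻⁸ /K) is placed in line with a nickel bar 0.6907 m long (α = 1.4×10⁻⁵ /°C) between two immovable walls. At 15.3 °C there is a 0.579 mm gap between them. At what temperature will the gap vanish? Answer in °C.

Gap closes when ΔL₁ + ΔL₂ = 0.579 mm = 5.79×10⁻⁴ m
(α₁L₁ + α₂L₂)ΔT = g
α₁L₁ + α₂L₂ = 48×10⁻⁸×1.130 + 1.4×10⁻⁵×0.6907 = 1.02122×10⁻⁵ m/K
ΔT = 5.79×10⁻⁴ / 1.02122×10⁻⁵ = 56.697 K
T = 15.3 + 56.697 = 71.997 °C

T = 72.0 °C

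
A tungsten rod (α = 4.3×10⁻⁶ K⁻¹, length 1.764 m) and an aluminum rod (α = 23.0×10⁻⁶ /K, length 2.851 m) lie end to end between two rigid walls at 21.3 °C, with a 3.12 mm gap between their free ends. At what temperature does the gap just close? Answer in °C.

T = 63.9 °C

α₁L₁ = 7.5852×10⁻⁶ m/K, α₂L₂ = 6.5573×10⁻⁵ m/K → total 7.31582×10⁻⁵ m/K
ΔT = g/(α₁L₁+α₂L₂) = 3.12×10⁻³ / 7.31582×10⁻⁵ = 42.647 K
T = 21.3 + 42.647 = 63.947 °C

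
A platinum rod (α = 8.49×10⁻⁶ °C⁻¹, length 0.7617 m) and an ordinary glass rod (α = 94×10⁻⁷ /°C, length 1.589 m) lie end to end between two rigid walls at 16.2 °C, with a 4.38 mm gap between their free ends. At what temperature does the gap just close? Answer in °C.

T = 221 °C

Gap closes when ΔL₁ + ΔL₂ = 4.38 mm = 4.38×10⁻³ m
(α₁L₁ + α₂L₂)ΔT = g
α₁L₁ + α₂L₂ = 8.49×10⁻⁶×0.7617 + 94×10⁻⁷×1.589 = 2.1403433×10⁻⁵ m/K
ΔT = 4.38×10⁻³ / 2.1403433×10⁻⁵ = 204.64 K
T = 16.2 + 204.64 = 220.84 °C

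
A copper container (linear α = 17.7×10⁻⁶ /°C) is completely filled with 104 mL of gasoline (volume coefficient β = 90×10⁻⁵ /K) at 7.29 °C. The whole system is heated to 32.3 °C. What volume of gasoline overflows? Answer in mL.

The container also expands: β_container ≈ 3α = 5.31×10⁻⁵ /K
Net overflow = V₀(β_liq − 3α_cont)ΔT
β − 3α = 9.00×10⁻⁴ − 5.31×10⁻⁵ = 8.469×10⁻⁴ /K; ΔT = 25.01 K
ΔV = 104 × 8.469×10⁻⁴ × 25.01 = 2.20 mL

2.20 mL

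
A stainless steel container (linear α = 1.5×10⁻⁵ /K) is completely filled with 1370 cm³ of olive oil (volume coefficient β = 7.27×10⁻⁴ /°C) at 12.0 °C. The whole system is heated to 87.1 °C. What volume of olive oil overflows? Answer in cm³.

The container also expands: β_container ≈ 3α = 4.5×10⁻⁵ /K
Net overflow = V₀(β_liq − 3α_cont)ΔT
β − 3α = 7.27×10⁻⁴ − 4.5×10⁻⁵ = 6.82×10⁻⁴ /K; ΔT = 75.1 K
ΔV = 1370 × 6.82×10⁻⁴ × 75.1 = 70.2 cm³

70.2 cm³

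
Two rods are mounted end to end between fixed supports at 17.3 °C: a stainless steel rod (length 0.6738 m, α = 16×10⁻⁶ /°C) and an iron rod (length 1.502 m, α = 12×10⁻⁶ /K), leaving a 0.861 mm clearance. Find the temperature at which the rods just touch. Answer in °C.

T = 47.2 °C

Gap closes when ΔL₁ + ΔL₂ = 0.861 mm = 8.61×10⁻⁴ m
(α₁L₁ + α₂L₂)ΔT = g
α₁L₁ + α₂L₂ = 16×10⁻⁶×0.6738 + 12×10⁻⁶×1.502 = 2.88048×10⁻⁵ m/K
ΔT = 8.61×10⁻⁴ / 2.88048×10⁻⁵ = 29.891 K
T = 17.3 + 29.891 = 47.191 °C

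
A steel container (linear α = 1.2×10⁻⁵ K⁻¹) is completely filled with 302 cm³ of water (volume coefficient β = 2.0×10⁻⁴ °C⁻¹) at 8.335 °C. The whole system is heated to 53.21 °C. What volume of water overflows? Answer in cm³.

The container also expands: β_container ≈ 3α = 3.6×10⁻⁵ /K
Net overflow = V₀(β_liq − 3α_cont)ΔT
β − 3α = 2.00×10⁻⁴ − 3.6×10⁻⁵ = 1.64×10⁻⁴ /K; ΔT = 44.875 K
ΔV = 302 × 1.64×10⁻⁴ × 44.875 = 2.22 cm³

2.22 cm³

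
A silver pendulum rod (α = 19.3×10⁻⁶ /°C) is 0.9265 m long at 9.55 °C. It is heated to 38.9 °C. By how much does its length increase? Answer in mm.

ΔL = 0.525 mm

|ΔT| = |38.9 − 9.55| = 29.35 K
ΔL = αL₀ΔT = (19.3×10⁻⁶)(0.9265)(29.35) = 5.25×10⁻⁴ m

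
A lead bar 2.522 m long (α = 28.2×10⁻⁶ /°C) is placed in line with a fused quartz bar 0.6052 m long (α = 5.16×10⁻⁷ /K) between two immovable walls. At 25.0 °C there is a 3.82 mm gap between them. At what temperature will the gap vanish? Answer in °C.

T = 78.5 °C

α₁L₁ = 7.11204×10⁻⁵ m/K, α₂L₂ = 3.122832×10⁻⁷ m/K → total 7.14326832×10⁻⁵ m/K
ΔT = g/(α₁L₁+α₂L₂) = 3.82×10⁻³ / 7.14326832×10⁻⁵ = 53.477 K
T = 25.0 + 53.477 = 78.477 °C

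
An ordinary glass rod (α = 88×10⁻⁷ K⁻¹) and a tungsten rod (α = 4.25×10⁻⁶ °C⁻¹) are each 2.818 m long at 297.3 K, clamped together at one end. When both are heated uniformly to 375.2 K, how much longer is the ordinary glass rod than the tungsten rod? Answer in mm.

ΔT = 77.9 K
ordinary glass: ΔL = 88×10⁻⁷ × 2.818 m × 77.9 = 1.9318×10⁻³ m = 1.9318 mm
tungsten: ΔL = 4.25×10⁻⁶ × 2.818 m × 77.9 = 9.3297×10⁻⁴ m = 0.93297 mm
difference = 1.9318 − 0.93297 = 0.99883 mm

0.999 mm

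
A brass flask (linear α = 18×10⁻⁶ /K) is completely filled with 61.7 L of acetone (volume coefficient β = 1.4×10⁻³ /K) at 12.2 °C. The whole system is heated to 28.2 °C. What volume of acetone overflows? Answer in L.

1.33 L

The flask also expands: β_container ≈ 3α = 5.4×10⁻⁵ /K
Net overflow = V₀(β_liq − 3α_cont)ΔT
β − 3α = 1.40×10⁻³ − 5.4×10⁻⁵ = 1.346×10⁻³ /K; ΔT = 16.0 K
ΔV = 61.7 × 1.346×10⁻³ × 16.0 = 1.33 L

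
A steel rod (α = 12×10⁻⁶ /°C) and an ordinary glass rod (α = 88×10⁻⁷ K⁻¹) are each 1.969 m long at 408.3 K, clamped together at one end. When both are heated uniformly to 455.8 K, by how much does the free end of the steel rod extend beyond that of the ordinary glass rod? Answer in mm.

0.299 mm

ΔT = 47.5 K
steel: ΔL = 12×10⁻⁶ × 1.969 m × 47.5 = 1.1223×10⁻³ m = 1.1223 mm
ordinary glass: ΔL = 88×10⁻⁷ × 1.969 m × 47.5 = 8.2304×10⁻⁴ m = 0.82304 mm
difference = 1.1223 − 0.82304 = 0.29926 mm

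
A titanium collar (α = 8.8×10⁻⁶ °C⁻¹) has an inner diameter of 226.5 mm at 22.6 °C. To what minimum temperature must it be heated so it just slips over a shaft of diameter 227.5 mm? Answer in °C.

T = 524 °C

Required Δd = 227.5 − 226.5 = 1.0 mm
Δd = αd₀ΔT ⇒ ΔT = Δd/(αd₀) = 1.0 / (8.8×10⁻⁶ × 226.5) = 501.71 K
T_min = 22.6 + 501.71 = 524.31 °C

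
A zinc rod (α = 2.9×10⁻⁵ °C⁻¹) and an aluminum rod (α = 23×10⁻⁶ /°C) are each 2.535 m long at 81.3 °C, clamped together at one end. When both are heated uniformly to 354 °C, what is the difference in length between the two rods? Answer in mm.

ΔT = 272.7 K
zinc: ΔL = 2.9×10⁻⁵ × 2.535 m × 272.7 = 2.0048×10⁻² m = 20.048 mm
aluminum: ΔL = 23×10⁻⁶ × 2.535 m × 272.7 = 1.5900×10⁻² m = 15.900 mm
difference = 20.048 − 15.900 = 4.148 mm

4.15 mm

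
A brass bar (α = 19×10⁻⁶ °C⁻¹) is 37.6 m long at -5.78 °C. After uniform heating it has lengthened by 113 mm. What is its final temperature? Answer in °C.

ΔL = αL₀ΔT ⇒ ΔT = ΔL / (αL₀)
ΔT = 113×10⁻³ m / (19×10⁻⁶ × 37.6 m) = 158.17 K
T = -5.78 + 158.17 = 152.39 °C

T = 152 °C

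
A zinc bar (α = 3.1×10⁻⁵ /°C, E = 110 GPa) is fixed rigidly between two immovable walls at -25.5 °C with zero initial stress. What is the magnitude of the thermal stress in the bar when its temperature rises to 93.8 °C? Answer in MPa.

σ = 407 MPa

Fully constrained: the free strain ε = αΔT is blocked, so σ = Eε = EαΔT.
|ΔT| = 119.3 K
σ = 110×10⁹ × 3.1×10⁻⁵ × 119.3 = 4.07×10⁸ Pa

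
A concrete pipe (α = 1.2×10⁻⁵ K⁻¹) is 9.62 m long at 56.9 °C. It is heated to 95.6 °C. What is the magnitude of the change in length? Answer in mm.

ΔL = 4.47 mm

|ΔT| = |95.6 − 56.9| = 38.7 K
ΔL = αL₀ΔT = (1.2×10⁻⁵)(9.62)(38.7) = 4.47×10⁻³ m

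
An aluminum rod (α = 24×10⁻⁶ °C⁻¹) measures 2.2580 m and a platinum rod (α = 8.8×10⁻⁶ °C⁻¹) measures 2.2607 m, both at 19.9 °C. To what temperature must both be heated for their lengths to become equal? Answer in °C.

Equal length when α₁L₁ΔT − α₂L₂ΔT = L₂ − L₁ = 2.70×10⁻³ m
α₁L₁ = 5.4192×10⁻⁵, α₂L₂ = 1.989416×10⁻⁵ → Δ(αL) = 3.429784×10⁻⁵ m/K
ΔT = 2.70×10⁻³ / 3.429784×10⁻⁵ = 78.7222 K, so T = 19.9 + 78.7222 = 98.6222 °C

T = 98.62 °C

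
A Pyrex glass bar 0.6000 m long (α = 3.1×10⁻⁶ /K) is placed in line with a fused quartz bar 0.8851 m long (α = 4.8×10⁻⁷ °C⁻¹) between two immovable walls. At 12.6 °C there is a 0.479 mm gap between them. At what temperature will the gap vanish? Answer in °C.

α₁L₁ = 1.860×10⁻⁶ m/K, α₂L₂ = 4.24848×10⁻⁷ m/K → total 2.284848×10⁻⁶ m/K
ΔT = g/(α₁L₁+α₂L₂) = 4.79×10⁻⁴ / 2.284848×10⁻⁶ = 209.64 K
T = 12.6 + 209.64 = 222.24 °C

T = 222 °C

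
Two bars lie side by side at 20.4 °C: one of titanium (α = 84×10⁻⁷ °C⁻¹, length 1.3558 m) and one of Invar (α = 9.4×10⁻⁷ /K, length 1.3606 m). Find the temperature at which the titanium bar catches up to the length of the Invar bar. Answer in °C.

Equal length when α₁L₁ΔT − α₂L₂ΔT = L₂ − L₁ = 4.80×10⁻³ m
α₁L₁ = 1.138872×10⁻⁵, α₂L₂ = 1.278964×10⁻⁶ → Δ(αL) = 1.0109756×10⁻⁵ m/K
ΔT = 4.80×10⁻³ / 1.0109756×10⁻⁵ = 474.789 K, so T = 20.4 + 474.789 = 495.189 °C

T = 495.2 °C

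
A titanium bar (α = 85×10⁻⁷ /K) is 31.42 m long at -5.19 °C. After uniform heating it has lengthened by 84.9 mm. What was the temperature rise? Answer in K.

ΔL = αL₀ΔT ⇒ ΔT = ΔL / (αL₀)
ΔT = 84.9×10⁻³ m / (85×10⁻⁷ × 31.42 m) = 317.89 K

ΔT = 318 K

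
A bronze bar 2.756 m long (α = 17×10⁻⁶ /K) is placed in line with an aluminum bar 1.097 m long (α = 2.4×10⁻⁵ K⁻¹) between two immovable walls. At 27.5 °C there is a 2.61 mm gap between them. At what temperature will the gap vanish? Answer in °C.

T = 63.2 °C

Gap closes when ΔL₁ + ΔL₂ = 2.61 mm = 2.61×10⁻³ m
(α₁L₁ + α₂L₂)ΔT = g
α₁L₁ + α₂L₂ = 17×10⁻⁶×2.756 + 2.4×10⁻⁵×1.097 = 7.318×10⁻⁵ m/K
ΔT = 2.61×10⁻³ / 7.318×10⁻⁵ = 35.665 K
T = 27.5 + 35.665 = 63.165 °C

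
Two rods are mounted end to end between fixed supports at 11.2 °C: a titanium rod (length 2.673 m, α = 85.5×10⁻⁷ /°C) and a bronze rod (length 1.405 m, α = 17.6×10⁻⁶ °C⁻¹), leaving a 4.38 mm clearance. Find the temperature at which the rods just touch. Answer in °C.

T = 103 °C

Gap closes when ΔL₁ + ΔL₂ = 4.38 mm = 4.38×10⁻³ m
(α₁L₁ + α₂L₂)ΔT = g
α₁L₁ + α₂L₂ = 85.5×10⁻⁷×2.673 + 17.6×10⁻⁶×1.405 = 4.758215×10⁻⁵ m/K
ΔT = 4.38×10⁻³ / 4.758215×10⁻⁵ = 92.05 K
T = 11.2 + 92.05 = 103.25 °C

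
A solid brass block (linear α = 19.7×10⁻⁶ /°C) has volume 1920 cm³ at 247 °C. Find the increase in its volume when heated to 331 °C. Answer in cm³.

Isotropic solid: β ≈ 3α = 5.9×10⁻⁵ /K; ΔT = 84 K
ΔV = 3αV₀ΔT = 3(19.7×10⁻⁶)(1920)(84) = 9.53 cm³

ΔV = 9.53 cm³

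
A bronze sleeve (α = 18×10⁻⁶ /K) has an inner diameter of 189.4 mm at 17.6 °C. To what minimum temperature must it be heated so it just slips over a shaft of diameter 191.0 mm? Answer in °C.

T = 487 °C

Required Δd = 191.0 − 189.4 = 1.6 mm
Δd = αd₀ΔT ⇒ ΔT = Δd/(αd₀) = 1.6 / (18×10⁻⁶ × 189.4) = 469.32 K
T_min = 17.6 + 469.32 = 486.92 °C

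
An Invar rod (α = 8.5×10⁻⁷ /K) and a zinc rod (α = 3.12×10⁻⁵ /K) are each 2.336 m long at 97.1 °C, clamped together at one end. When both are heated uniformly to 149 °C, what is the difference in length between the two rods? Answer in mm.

3.68 mm

ΔT = 51.9 K
Invar: ΔL = 8.5×10⁻⁷ × 2.336 m × 51.9 = 1.0305×10⁻⁴ m = 0.10305 mm
zinc: ΔL = 3.12×10⁻⁵ × 2.336 m × 51.9 = 3.7826×10⁻³ m = 3.7826 mm
difference = 3.7826 − 0.10305 = 3.67955 mm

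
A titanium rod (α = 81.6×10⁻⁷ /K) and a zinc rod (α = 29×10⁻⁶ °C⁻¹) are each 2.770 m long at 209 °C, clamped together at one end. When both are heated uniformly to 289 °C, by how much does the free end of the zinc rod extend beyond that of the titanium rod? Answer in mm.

ΔT = 80 K
titanium: ΔL = 81.6×10⁻⁷ × 2.770 m × 80 = 1.8083×10⁻³ m = 1.8083 mm
zinc: ΔL = 29×10⁻⁶ × 2.770 m × 80 = 6.4264×10⁻³ m = 6.4264 mm
difference = 6.4264 − 1.8083 = 4.6181 mm

4.62 mm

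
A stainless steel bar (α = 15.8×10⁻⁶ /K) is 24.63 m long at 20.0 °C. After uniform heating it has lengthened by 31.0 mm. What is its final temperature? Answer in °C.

T = 99.7 °C

ΔL = αL₀ΔT ⇒ ΔT = ΔL / (αL₀)
ΔT = 31.0×10⁻³ m / (15.8×10⁻⁶ × 24.63 m) = 79.660 K
T = 20.0 + 79.660 = 99.660 °C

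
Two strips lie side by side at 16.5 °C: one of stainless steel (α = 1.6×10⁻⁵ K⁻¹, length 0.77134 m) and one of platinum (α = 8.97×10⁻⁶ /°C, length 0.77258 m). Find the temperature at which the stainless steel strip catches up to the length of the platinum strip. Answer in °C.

Equal length when α₁L₁ΔT − α₂L₂ΔT = L₂ − L₁ = 1.24×10⁻³ m
α₁L₁ = 1.234144×10⁻⁵, α₂L₂ = 6.9300426×10⁻⁶ → Δ(αL) = 5.4113974×10⁻⁶ m/K
ΔT = 1.24×10⁻³ / 5.4113974×10⁻⁶ = 229.146 K, so T = 16.5 + 229.146 = 245.646 °C

T = 245.6 °C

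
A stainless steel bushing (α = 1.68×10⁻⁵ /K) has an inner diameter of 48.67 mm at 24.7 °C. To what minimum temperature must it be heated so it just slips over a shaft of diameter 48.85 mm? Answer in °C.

Required Δd = 48.85 − 48.67 = 0.18 mm
Δd = αd₀ΔT ⇒ ΔT = Δd/(αd₀) = 0.18 / (1.68×10⁻⁵ × 48.67) = 220.14 K
T_min = 24.7 + 220.14 = 244.84 °C

T = 245 °C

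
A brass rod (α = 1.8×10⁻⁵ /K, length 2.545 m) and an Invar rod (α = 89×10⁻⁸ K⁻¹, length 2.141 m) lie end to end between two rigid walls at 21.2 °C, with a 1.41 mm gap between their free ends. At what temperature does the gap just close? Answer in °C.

T = 50.8 °C

α₁L₁ = 4.581×10⁻⁵ m/K, α₂L₂ = 1.90549×10⁻⁶ m/K → total 4.771549×10⁻⁵ m/K
ΔT = g/(α₁L₁+α₂L₂) = 1.41×10⁻³ / 4.771549×10⁻⁵ = 29.550 K
T = 21.2 + 29.550 = 50.750 °C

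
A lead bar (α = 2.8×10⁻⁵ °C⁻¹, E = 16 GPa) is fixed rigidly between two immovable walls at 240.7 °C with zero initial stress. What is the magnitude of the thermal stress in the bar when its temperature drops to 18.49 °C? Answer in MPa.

Fully constrained: the free strain ε = αΔT is blocked, so σ = Eε = EαΔT.
|ΔT| = 222.21 K
σ = 16.0×10⁹ × 2.8×10⁻⁵ × 222.21 = 9.96×10⁷ Pa

σ = 99.6 MPa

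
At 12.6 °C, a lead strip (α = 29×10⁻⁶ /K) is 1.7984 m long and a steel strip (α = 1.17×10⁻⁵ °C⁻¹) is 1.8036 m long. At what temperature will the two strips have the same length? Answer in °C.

L₁(1 + α₁ΔT) = L₂(1 + α₂ΔT) ⇒ ΔT = (L₂ − L₁)/(α₁L₁ − α₂L₂)
L₂ − L₁ = 1.8036 − 1.7984 = 5.20×10⁻³ m
α₁L₁ − α₂L₂ = 29×10⁻⁶×1.7984 − 1.17×10⁻⁵×1.8036 = 3.105148×10⁻⁵ m/K
ΔT = 5.20×10⁻³ / 3.105148×10⁻⁵ = 167.464 K
T = 12.6 + 167.464 = 180.064 °C

T = 180.1 °C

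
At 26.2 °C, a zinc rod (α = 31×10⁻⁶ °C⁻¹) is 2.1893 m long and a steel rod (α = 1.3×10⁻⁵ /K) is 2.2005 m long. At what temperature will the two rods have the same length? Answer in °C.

T = 311.5 °C

L₁(1 + α₁ΔT) = L₂(1 + α₂ΔT) ⇒ ΔT = (L₂ − L₁)/(α₁L₁ − α₂L₂)
L₂ − L₁ = 2.2005 − 2.1893 = 1.12×10⁻² m
α₁L₁ − α₂L₂ = 31×10⁻⁶×2.1893 − 1.3×10⁻⁵×2.2005 = 3.92618×10⁻⁵ m/K
ΔT = 1.12×10⁻² / 3.92618×10⁻⁵ = 285.265 K
T = 26.2 + 285.265 = 311.465 °C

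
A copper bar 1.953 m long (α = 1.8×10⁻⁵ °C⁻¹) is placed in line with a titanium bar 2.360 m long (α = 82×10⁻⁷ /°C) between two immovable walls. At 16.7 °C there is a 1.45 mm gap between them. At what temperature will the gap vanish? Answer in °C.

α₁L₁ = 3.5154×10⁻⁵ m/K, α₂L₂ = 1.9352×10⁻⁵ m/K → total 5.4506×10⁻⁵ m/K
ΔT = g/(α₁L₁+α₂L₂) = 1.45×10⁻³ / 5.4506×10⁻⁵ = 26.603 K
T = 16.7 + 26.603 = 43.303 °C

T = 43.3 °C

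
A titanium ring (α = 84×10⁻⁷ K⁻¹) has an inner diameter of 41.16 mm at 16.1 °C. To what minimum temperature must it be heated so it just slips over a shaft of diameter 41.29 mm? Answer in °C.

Required Δd = 41.29 − 41.16 = 0.13 mm
Δd = αd₀ΔT ⇒ ΔT = Δd/(αd₀) = 0.13 / (84×10⁻⁷ × 41.16) = 376.00 K
T_min = 16.1 + 376.00 = 392.10 °C

T = 392 °C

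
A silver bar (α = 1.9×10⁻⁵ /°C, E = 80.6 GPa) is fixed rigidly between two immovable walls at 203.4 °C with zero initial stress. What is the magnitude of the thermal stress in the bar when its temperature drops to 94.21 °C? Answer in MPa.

σ = 167 MPa

Fully constrained: the free strain ε = αΔT is blocked, so σ = Eε = EαΔT.
|ΔT| = 109.19 K
σ = 80.6×10⁹ × 1.9×10⁻⁵ × 109.19 = 1.67×10⁸ Pa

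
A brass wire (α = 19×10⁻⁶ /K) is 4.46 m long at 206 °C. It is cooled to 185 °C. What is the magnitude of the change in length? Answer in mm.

ΔL = 1.78 mm

|ΔT| = |185 − 206| = 21 K
ΔL = αL₀ΔT = (19×10⁻⁶)(4.46)(21) = 1.78×10⁻³ m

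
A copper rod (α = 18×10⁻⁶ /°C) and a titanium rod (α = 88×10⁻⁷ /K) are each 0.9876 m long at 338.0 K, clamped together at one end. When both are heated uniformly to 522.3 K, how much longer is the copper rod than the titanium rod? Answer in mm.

ΔT = 184.3 K
copper: ΔL = 18×10⁻⁶ × 0.9876 m × 184.3 = 3.2763×10⁻³ m = 3.2763 mm
titanium: ΔL = 88×10⁻⁷ × 0.9876 m × 184.3 = 1.6017×10⁻³ m = 1.6017 mm
difference = 3.2763 − 1.6017 = 1.6746 mm

1.67 mm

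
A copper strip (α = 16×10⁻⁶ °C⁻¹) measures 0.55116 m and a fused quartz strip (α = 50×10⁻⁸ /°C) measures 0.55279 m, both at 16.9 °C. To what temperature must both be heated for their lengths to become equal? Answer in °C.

L₁(1 + α₁ΔT) = L₂(1 + α₂ΔT) ⇒ ΔT = (L₂ − L₁)/(α₁L₁ − α₂L₂)
L₂ − L₁ = 0.55279 − 0.55116 = 1.63×10⁻³ m
α₁L₁ − α₂L₂ = 16×10⁻⁶×0.55116 − 50×10⁻⁸×0.55279 = 8.542165×10⁻⁶ m/K
ΔT = 1.63×10⁻³ / 8.542165×10⁻⁶ = 190.818 K
T = 16.9 + 190.818 = 207.718 °C

T = 207.7 °C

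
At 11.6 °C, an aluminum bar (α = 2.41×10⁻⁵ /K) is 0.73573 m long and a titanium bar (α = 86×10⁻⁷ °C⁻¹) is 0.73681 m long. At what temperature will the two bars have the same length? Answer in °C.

T = 106.4 °C

L₁(1 + α₁ΔT) = L₂(1 + α₂ΔT) ⇒ ΔT = (L₂ − L₁)/(α₁L₁ − α₂L₂)
L₂ − L₁ = 0.73681 − 0.73573 = 1.08×10⁻³ m
α₁L₁ − α₂L₂ = 2.41×10⁻⁵×0.73573 − 86×10⁻⁷×0.73681 = 1.1394527×10⁻⁵ m/K
ΔT = 1.08×10⁻³ / 1.1394527×10⁻⁵ = 94.782 K
T = 11.6 + 94.782 = 106.382 °C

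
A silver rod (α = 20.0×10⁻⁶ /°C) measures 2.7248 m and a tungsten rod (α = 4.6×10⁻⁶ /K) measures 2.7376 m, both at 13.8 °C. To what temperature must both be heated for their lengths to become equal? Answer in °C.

T = 319.3 °C

L₁(1 + α₁ΔT) = L₂(1 + α₂ΔT) ⇒ ΔT = (L₂ − L₁)/(α₁L₁ − α₂L₂)
L₂ − L₁ = 2.7376 − 2.7248 = 1.28×10⁻² m
α₁L₁ − α₂L₂ = 20.0×10⁻⁶×2.7248 − 4.6×10⁻⁶×2.7376 = 4.190304×10⁻⁵ m/K
ΔT = 1.28×10⁻² / 4.190304×10⁻⁵ = 305.467 K
T = 13.8 + 305.467 = 319.267 °C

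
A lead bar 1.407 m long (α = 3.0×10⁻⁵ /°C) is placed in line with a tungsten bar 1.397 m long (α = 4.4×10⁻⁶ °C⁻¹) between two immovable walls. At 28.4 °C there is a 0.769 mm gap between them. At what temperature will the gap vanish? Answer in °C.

T = 44.3 °C

α₁L₁ = 4.221×10⁻⁵ m/K, α₂L₂ = 6.1468×10⁻⁶ m/K → total 4.83568×10⁻⁵ m/K
ΔT = g/(α₁L₁+α₂L₂) = 7.69×10⁻⁴ / 4.83568×10⁻⁵ = 15.903 K
T = 28.4 + 15.903 = 44.303 °C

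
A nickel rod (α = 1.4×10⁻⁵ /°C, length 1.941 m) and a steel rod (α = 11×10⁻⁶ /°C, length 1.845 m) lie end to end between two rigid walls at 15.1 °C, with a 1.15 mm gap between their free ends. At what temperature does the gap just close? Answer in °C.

Gap closes when ΔL₁ + ΔL₂ = 1.15 mm = 1.15×10⁻³ m
(α₁L₁ + α₂L₂)ΔT = g
α₁L₁ + α₂L₂ = 1.4×10⁻⁵×1.941 + 11×10⁻⁶×1.845 = 4.7469×10⁻⁵ m/K
ΔT = 1.15×10⁻³ / 4.7469×10⁻⁵ = 24.226 K
T = 15.1 + 24.226 = 39.326 °C

T = 39.3 °C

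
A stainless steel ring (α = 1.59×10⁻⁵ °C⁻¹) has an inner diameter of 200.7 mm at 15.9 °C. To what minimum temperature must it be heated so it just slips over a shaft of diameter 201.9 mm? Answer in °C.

Required Δd = 201.9 − 200.7 = 1.2 mm
Δd = αd₀ΔT ⇒ ΔT = Δd/(αd₀) = 1.2 / (1.59×10⁻⁵ × 200.7) = 376.04 K
T_min = 15.9 + 376.04 = 391.94 °C

T = 392 °C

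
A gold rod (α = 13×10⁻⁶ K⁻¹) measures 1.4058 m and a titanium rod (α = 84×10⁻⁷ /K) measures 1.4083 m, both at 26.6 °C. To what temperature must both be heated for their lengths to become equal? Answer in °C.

Equal length when α₁L₁ΔT − α₂L₂ΔT = L₂ − L₁ = 2.50×10⁻³ m
α₁L₁ = 1.82754×10⁻⁵, α₂L₂ = 1.182972×10⁻⁵ → Δ(αL) = 6.44568×10⁻⁶ m/K
ΔT = 2.50×10⁻³ / 6.44568×10⁻⁶ = 387.857 K, so T = 26.6 + 387.857 = 414.457 °C

T = 414.5 °C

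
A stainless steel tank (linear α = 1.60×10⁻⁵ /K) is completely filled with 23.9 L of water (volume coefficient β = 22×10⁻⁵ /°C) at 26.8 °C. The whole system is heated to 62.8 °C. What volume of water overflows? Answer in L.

The tank also expands: β_container ≈ 3α = 4.8×10⁻⁵ /K
Net overflow = V₀(β_liq − 3α_cont)ΔT
β − 3α = 2.20×10⁻⁴ − 4.8×10⁻⁵ = 1.72×10⁻⁴ /K; ΔT = 36.0 K
ΔV = 23.9 × 1.72×10⁻⁴ × 36.0 = 0.148 L

0.148 L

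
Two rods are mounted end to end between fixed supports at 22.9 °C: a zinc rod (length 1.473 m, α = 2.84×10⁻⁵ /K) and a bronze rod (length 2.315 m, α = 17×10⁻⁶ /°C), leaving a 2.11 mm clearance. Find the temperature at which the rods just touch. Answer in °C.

α₁L₁ = 4.18332×10⁻⁵ m/K, α₂L₂ = 3.9355×10⁻⁵ m/K → total 8.11882×10⁻⁵ m/K
ΔT = g/(α₁L₁+α₂L₂) = 2.11×10⁻³ / 8.11882×10⁻⁵ = 25.989 K
T = 22.9 + 25.989 = 48.889 °C

T = 48.9 °C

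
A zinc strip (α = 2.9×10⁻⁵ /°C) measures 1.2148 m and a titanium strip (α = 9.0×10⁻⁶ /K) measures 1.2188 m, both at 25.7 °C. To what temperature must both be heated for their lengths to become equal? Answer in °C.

Equal length when α₁L₁ΔT − α₂L₂ΔT = L₂ − L₁ = 4.00×10⁻³ m
α₁L₁ = 3.52292×10⁻⁵, α₂L₂ = 1.09692×10⁻⁵ → Δ(αL) = 2.426×10⁻⁵ m/K
ΔT = 4.00×10⁻³ / 2.426×10⁻⁵ = 164.880 K, so T = 25.7 + 164.880 = 190.580 °C

T = 190.6 °C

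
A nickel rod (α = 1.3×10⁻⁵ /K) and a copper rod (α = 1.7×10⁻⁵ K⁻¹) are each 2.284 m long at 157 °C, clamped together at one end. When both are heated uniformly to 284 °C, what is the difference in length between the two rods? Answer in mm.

ΔT = 127 K
nickel: ΔL = 1.3×10⁻⁵ × 2.284 m × 127 = 3.7709×10⁻³ m = 3.7709 mm
copper: ΔL = 1.7×10⁻⁵ × 2.284 m × 127 = 4.9312×10⁻³ m = 4.9312 mm
difference = 4.9312 − 3.7709 = 1.1603 mm

1.16 mm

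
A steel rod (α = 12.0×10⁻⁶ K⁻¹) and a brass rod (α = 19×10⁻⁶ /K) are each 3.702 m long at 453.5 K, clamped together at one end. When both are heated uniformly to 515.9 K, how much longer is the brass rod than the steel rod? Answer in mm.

1.62 mm

ΔT = 62.4 K
steel: ΔL = 12.0×10⁻⁶ × 3.702 m × 62.4 = 2.7721×10⁻³ m = 2.7721 mm
brass: ΔL = 19×10⁻⁶ × 3.702 m × 62.4 = 4.3891×10⁻³ m = 4.3891 mm
difference = 4.3891 − 2.7721 = 1.6170 mm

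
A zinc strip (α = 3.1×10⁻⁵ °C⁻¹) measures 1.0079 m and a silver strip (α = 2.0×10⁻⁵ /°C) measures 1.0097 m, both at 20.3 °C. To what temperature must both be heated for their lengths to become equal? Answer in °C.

T = 183.2 °C

L₁(1 + α₁ΔT) = L₂(1 + α₂ΔT) ⇒ ΔT = (L₂ − L₁)/(α₁L₁ − α₂L₂)
L₂ − L₁ = 1.0097 − 1.0079 = 1.80×10⁻³ m
α₁L₁ − α₂L₂ = 3.1×10⁻⁵×1.0079 − 2.0×10⁻⁵×1.0097 = 1.10509×10⁻⁵ m/K
ΔT = 1.80×10⁻³ / 1.10509×10⁻⁵ = 162.883 K
T = 20.3 + 162.883 = 183.183 °C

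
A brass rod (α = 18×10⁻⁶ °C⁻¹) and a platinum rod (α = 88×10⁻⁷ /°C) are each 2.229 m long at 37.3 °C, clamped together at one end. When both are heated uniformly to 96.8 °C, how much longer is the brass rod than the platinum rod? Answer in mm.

1.22 mm

ΔT = 59.5 K
brass: ΔL = 18×10⁻⁶ × 2.229 m × 59.5 = 2.3873×10⁻³ m = 2.3873 mm
platinum: ΔL = 88×10⁻⁷ × 2.229 m × 59.5 = 1.1671×10⁻³ m = 1.1671 mm
difference = 2.3873 − 1.1671 = 1.2202 mm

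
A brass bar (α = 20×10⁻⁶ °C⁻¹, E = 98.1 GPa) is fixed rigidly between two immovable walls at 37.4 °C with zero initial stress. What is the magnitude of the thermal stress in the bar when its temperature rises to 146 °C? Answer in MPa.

σ = 213 MPa

Fully constrained: the free strain ε = αΔT is blocked, so σ = Eε = EαΔT.
|ΔT| = 108.6 K
σ = 98.1×10⁹ × 20×10⁻⁶ × 108.6 = 2.13×10⁸ Pa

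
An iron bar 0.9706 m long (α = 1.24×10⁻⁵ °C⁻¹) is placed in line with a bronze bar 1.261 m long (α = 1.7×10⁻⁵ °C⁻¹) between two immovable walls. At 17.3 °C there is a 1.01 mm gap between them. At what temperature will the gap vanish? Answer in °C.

α₁L₁ = 1.203544×10⁻⁵ m/K, α₂L₂ = 2.1437×10⁻⁵ m/K → total 3.347244×10⁻⁵ m/K
ΔT = g/(α₁L₁+α₂L₂) = 1.01×10⁻³ / 3.347244×10⁻⁵ = 30.174 K
T = 17.3 + 30.174 = 47.474 °C

T = 47.5 °C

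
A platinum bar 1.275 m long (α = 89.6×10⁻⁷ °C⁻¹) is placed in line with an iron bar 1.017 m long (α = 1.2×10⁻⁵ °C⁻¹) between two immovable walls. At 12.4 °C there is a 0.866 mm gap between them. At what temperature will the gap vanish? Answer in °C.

α₁L₁ = 1.1424×10⁻⁵ m/K, α₂L₂ = 1.2204×10⁻⁵ m/K → total 2.3628×10⁻⁵ m/K
ΔT = g/(α₁L₁+α₂L₂) = 8.66×10⁻⁴ / 2.3628×10⁻⁵ = 36.651 K
T = 12.4 + 36.651 = 49.051 °C

T = 49.1 °C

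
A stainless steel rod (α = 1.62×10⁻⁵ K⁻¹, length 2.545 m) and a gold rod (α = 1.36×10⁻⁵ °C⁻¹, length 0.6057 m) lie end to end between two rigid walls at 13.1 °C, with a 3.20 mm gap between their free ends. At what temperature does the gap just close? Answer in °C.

α₁L₁ = 4.1229×10⁻⁵ m/K, α₂L₂ = 8.23752×10⁻⁶ m/K → total 4.946652×10⁻⁵ m/K
ΔT = g/(α₁L₁+α₂L₂) = 3.20×10⁻³ / 4.946652×10⁻⁵ = 64.690 K
T = 13.1 + 64.690 = 77.790 °C

T = 77.8 °C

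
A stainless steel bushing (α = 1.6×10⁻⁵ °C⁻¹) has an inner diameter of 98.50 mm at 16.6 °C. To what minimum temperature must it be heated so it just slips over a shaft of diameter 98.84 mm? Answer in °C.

T = 232 °C

Required Δd = 98.84 − 98.50 = 0.34 mm
Δd = αd₀ΔT ⇒ ΔT = Δd/(αd₀) = 0.34 / (1.6×10⁻⁵ × 98.50) = 215.74 K
T_min = 16.6 + 215.74 = 232.34 °C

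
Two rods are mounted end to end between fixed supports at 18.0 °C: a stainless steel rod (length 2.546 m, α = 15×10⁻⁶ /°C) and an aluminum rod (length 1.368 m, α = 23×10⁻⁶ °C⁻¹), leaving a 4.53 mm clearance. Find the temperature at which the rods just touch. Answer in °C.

T = 83.0 °C

Gap closes when ΔL₁ + ΔL₂ = 4.53 mm = 4.53×10⁻³ m
(α₁L₁ + α₂L₂)ΔT = g
α₁L₁ + α₂L₂ = 15×10⁻⁶×2.546 + 23×10⁻⁶×1.368 = 6.9654×10⁻⁵ m/K
ΔT = 4.53×10⁻³ / 6.9654×10⁻⁵ = 65.036 K
T = 18.0 + 65.036 = 83.036 °C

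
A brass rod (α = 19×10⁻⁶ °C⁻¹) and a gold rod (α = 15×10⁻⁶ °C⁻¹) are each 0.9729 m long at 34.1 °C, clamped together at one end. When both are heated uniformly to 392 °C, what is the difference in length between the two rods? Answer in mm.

ΔT = 357.9 K
brass: ΔL = 19×10⁻⁶ × 0.9729 m × 357.9 = 6.6158×10⁻³ m = 6.6158 mm
gold: ΔL = 15×10⁻⁶ × 0.9729 m × 357.9 = 5.2230×10⁻³ m = 5.2230 mm
difference = 6.6158 − 5.2230 = 1.3928 mm

1.39 mm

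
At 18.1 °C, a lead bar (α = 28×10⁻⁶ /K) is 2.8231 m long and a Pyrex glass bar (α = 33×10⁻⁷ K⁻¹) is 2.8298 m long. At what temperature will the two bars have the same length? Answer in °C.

T = 114.2 °C

L₁(1 + α₁ΔT) = L₂(1 + α₂ΔT) ⇒ ΔT = (L₂ − L₁)/(α₁L₁ − α₂L₂)
L₂ − L₁ = 2.8298 − 2.8231 = 6.70×10⁻³ m
α₁L₁ − α₂L₂ = 28×10⁻⁶×2.8231 − 33×10⁻⁷×2.8298 = 6.970846×10⁻⁵ m/K
ΔT = 6.70×10⁻³ / 6.970846×10⁻⁵ = 96.115 K
T = 18.1 + 96.115 = 114.215 °C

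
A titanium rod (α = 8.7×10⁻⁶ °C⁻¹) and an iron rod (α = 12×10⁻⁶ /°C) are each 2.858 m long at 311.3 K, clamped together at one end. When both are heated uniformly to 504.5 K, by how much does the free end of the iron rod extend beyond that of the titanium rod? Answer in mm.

ΔT = 193.2 K
titanium: ΔL = 8.7×10⁻⁶ × 2.858 m × 193.2 = 4.8038×10⁻³ m = 4.8038 mm
iron: ΔL = 12×10⁻⁶ × 2.858 m × 193.2 = 6.6260×10⁻³ m = 6.6260 mm
difference = 6.6260 − 4.8038 = 1.8222 mm

1.82 mm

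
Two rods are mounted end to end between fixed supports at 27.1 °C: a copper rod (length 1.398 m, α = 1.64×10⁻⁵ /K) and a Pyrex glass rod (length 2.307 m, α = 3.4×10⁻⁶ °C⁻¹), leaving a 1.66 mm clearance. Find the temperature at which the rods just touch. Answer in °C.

Gap closes when ΔL₁ + ΔL₂ = 1.66 mm = 1.66×10⁻³ m
(α₁L₁ + α₂L₂)ΔT = g
α₁L₁ + α₂L₂ = 1.64×10⁻⁵×1.398 + 3.4×10⁻⁶×2.307 = 3.0771×10⁻⁵ m/K
ΔT = 1.66×10⁻³ / 3.0771×10⁻⁵ = 53.947 K
T = 27.1 + 53.947 = 81.047 °C

T = 81.0 °C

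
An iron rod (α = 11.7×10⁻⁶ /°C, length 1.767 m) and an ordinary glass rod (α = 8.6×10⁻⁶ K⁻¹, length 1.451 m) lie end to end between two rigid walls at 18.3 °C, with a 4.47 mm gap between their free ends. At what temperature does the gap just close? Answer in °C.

α₁L₁ = 2.06739×10⁻⁵ m/K, α₂L₂ = 1.24786×10⁻⁵ m/K → total 3.31525×10⁻⁵ m/K
ΔT = g/(α₁L₁+α₂L₂) = 4.47×10⁻³ / 3.31525×10⁻⁵ = 134.83 K
T = 18.3 + 134.83 = 153.13 °C

T = 153 °C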